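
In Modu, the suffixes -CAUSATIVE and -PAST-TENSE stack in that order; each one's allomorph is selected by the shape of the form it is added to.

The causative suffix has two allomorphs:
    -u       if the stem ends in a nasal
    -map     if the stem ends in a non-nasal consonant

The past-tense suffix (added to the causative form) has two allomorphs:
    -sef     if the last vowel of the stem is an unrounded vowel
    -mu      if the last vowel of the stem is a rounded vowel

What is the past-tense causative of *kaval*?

kavalmapsef

*kaval*: final consonant = /l/, non-nasal → -map → *kavalmap*.
The last vowel of the causative form *kavalmap* is /a/, which is an unrounded vowel, so the past-tense suffix is -sef, giving *kavalmapsef*.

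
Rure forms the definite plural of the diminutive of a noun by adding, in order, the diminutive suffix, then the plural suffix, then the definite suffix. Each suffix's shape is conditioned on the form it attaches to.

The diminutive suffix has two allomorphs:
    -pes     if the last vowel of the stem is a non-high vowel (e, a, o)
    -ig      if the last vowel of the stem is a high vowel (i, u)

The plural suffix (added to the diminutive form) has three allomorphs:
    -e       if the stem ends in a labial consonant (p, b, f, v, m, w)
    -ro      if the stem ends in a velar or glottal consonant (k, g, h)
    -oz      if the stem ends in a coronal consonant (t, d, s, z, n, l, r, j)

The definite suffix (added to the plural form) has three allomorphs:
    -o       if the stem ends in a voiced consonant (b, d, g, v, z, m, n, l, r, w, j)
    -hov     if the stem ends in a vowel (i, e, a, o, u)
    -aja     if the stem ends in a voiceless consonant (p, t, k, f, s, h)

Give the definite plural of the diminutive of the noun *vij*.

vijigrohov

*vij* — last vowel /i/ (a high vowel) → -ig → *vijig*.
The diminutive form *vijig*: final consonant = /g/, velar/glottal → -ro → *vijigro*.
The plural form *vijigro*: final sound = /o/, a vowel → -hov → *vijigrohov*.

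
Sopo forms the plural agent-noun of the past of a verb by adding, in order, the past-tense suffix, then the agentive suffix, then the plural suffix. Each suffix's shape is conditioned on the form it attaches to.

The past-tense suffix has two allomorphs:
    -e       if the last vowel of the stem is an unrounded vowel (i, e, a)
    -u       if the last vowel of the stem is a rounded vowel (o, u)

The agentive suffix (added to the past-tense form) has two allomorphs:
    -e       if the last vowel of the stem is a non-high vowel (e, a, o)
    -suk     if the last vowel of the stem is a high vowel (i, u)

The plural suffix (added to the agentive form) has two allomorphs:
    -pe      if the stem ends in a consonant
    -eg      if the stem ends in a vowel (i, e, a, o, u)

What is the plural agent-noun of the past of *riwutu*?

Since the last vowel of *riwutu* is /u/ (a rounded vowel), it takes -u, giving *riwutuu*.
Since the last vowel of the past-tense form *riwutuu* is /u/ (a high vowel), it takes -suk, giving *riwutuusuk*.
Since the final sound of the agentive form *riwutuusuk* is /k/ (a consonant), it takes -pe, giving *riwutuusukpe*.

riwutuusukpe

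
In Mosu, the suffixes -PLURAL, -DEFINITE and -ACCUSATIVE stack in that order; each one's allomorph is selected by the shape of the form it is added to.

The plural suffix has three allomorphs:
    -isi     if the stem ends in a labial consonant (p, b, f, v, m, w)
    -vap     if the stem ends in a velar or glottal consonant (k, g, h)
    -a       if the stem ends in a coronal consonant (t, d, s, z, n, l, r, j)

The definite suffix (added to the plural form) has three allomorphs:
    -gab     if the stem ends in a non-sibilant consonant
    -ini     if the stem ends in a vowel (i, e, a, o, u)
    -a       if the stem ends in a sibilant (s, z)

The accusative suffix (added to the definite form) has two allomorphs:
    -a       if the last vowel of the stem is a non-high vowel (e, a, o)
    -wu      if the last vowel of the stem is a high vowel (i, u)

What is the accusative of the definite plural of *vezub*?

vezubisiiniwu

The final consonant of *vezub* is /b/, which is labial, so the plural suffix is -isi, giving *vezubisi*.
The final sound of the plural form *vezubisi* is /i/, which is a vowel, so the definite suffix is -ini, giving *vezubisiini*.
The definite form *vezubisiini* — last vowel /i/ (a high vowel) → -wu → *vezubisiiniwu*.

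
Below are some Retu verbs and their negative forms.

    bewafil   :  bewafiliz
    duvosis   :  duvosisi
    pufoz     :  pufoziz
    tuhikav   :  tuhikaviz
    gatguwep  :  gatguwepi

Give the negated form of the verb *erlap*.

erlapi

Looking at the final consonant of each stem: -i when the stem ends in a voiceless consonant (*duvosis*, *gatguwep*); -iz when the stem ends in a voiced consonant (*bewafil*, *pufoz*, *tuhikav*).
*erlap*: final consonant = /p/, voiceless → -i → *erlapi*.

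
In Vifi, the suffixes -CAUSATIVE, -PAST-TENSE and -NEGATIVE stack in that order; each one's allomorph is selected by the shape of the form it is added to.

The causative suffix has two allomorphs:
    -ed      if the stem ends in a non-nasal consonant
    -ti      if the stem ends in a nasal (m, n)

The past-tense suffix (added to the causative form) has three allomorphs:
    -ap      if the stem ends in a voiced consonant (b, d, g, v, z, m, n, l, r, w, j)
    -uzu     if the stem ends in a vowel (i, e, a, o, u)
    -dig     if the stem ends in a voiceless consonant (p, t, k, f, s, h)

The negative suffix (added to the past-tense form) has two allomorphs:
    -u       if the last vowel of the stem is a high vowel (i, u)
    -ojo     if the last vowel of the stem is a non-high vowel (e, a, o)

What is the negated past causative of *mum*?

mumtiuzuu

The final consonant of *mum* is /m/, which is a nasal, so the causative suffix is -ti, giving *mumti*.
Since the final sound of the causative form *mumti* is /i/ (a vowel), it takes -uzu, giving *mumtiuzu*.
Since the last vowel of the past-tense form *mumtiuzu* is /u/ (a high vowel), it takes -u, giving *mumtiuzuu*.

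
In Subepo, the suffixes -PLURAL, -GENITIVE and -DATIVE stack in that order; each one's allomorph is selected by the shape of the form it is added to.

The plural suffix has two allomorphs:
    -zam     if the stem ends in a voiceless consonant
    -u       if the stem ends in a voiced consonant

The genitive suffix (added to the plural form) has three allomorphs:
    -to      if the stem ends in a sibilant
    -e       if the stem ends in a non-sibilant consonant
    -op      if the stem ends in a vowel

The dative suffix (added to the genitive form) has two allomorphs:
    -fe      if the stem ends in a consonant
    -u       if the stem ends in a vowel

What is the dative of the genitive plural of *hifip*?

*hifip* — final consonant /p/ (voiceless) → -zam → *hifipzam*.
The plural form *hifipzam*: final sound = /m/, a non-sibilant consonant → -e → *hifipzame*.
The genitive form *hifipzame* — final sound /e/ (a vowel) → -u → *hifipzameu*.

hifipzameu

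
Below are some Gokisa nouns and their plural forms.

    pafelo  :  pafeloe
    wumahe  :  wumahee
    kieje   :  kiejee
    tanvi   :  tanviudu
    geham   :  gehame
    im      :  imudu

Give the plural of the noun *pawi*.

pawiudu

The suffix is conditioned by the last vowel: -udu when the last vowel of the stem is a high vowel (*tanvi*, *im*); -e when the last vowel of the stem is a non-high vowel (*pafelo*, *wumahe*, *kieje*, *geham*).
Since the last vowel of *pawi* is /i/ (a high vowel), it takes -udu, giving *pawiudu*.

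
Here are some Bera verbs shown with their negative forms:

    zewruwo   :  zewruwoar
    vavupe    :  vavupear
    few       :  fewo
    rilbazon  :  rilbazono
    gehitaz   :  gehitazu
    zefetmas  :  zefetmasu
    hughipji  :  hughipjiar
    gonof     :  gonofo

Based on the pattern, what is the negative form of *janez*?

The pattern is sibilance of the final sound: -u when the stem ends in a sibilant (*gehitaz*, *zefetmas*); -o when the stem ends in a non-sibilant consonant (*few*, *rilbazon*, *gonof*); -ar when the stem ends in a vowel (*zewruwo*, *vavupe*, *hughipji*).
*janez* — final sound /z/ (a sibilant) → -u → *janezu*.

janezu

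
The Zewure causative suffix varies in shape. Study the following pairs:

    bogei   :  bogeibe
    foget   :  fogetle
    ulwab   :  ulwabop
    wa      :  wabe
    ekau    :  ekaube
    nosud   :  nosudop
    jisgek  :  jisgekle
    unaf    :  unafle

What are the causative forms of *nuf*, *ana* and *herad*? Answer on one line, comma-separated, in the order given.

nufle, anabe, heradop

The pattern is voicing of the final sound: -le when the stem ends in a voiceless consonant (*foget*, *jisgek*, *unaf*); -op when the stem ends in a voiced consonant (*ulwab*, *nosud*); -be when the stem ends in a vowel (*bogei*, *wa*, *ekau*).
Since the final sound of *nuf* is /f/ (a voiceless consonant), it takes -le, giving *nufle*.
*ana* — final sound /a/ (a vowel) → -be → *anabe*.
The final sound of *herad* is /d/, which is a voiced consonant, so the suffix is -op, giving *heradop*.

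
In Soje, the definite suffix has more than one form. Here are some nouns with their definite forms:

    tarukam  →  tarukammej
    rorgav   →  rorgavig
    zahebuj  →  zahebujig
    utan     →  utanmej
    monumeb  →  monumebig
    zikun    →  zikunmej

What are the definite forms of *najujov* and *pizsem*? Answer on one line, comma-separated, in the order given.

The suffix is conditioned by the final consonant: -mej when the stem ends in a nasal (*tarukam*, *utan*, *zikun*); -ig when the stem ends in a non-nasal consonant (*rorgav*, *zahebuj*, *monumeb*).
Since the final consonant of *najujov* is /v/ (non-nasal), it takes -ig, giving *najujovig*.
*pizsem* — final consonant /m/ (a nasal) → -mej → *pizsemmej*.

najujovig, pizsemmej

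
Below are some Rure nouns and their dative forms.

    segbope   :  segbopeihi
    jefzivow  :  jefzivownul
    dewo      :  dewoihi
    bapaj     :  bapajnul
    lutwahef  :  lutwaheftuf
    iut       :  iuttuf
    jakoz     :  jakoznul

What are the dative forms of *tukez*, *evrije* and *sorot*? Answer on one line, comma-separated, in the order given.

The alternation tracks the final sound of the stem — -tuf when the stem ends in a voiceless consonant (*lutwahef*, *iut*); -nul when the stem ends in a voiced consonant (*jefzivow*, *bapaj*, *jakoz*); -ihi when the stem ends in a vowel (*segbope*, *dewo*).
*tukez*: final sound = /z/, a voiced consonant → -nul → *tukeznul*.
The final sound of *evrije* is /e/, which is a vowel, so the suffix is -ihi, giving *evrijeihi*.
Since the final sound of *sorot* is /t/ (a voiceless consonant), it takes -tuf, giving *sorottuf*.

tukeznul, evrijeihi, sorottuf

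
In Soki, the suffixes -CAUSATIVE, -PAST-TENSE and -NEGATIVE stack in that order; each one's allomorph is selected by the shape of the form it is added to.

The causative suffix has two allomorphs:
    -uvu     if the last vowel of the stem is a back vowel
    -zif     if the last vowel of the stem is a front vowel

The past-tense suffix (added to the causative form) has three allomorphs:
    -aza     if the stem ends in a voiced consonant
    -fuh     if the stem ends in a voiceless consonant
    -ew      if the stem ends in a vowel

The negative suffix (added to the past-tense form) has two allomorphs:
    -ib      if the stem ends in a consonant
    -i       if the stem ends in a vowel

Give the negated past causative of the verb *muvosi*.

muvosiziffuhib

*muvosi* — last vowel /i/ (a front vowel) → -zif → *muvosizif*.
Since the final sound of the causative form *muvosizif* is /f/ (a voiceless consonant), it takes -fuh, giving *muvosiziffuh*.
The past-tense form *muvosiziffuh* — final sound /h/ (a consonant) → -ib → *muvosiziffuhib*.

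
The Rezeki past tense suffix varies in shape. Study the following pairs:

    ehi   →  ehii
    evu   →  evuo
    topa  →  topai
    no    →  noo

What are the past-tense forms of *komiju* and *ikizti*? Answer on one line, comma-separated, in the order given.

The suffix is conditioned by the last vowel: -o when the last vowel of the stem is a rounded vowel (*evu*, *no*); -i when the last vowel of the stem is an unrounded vowel (*ehi*, *topa*).
Since the last vowel of *komiju* is /u/ (a rounded vowel), it takes -o, giving *komijuo*.
Since the last vowel of *ikizti* is /i/ (an unrounded vowel), it takes -i, giving *ikiztii*.

komijuo, ikiztii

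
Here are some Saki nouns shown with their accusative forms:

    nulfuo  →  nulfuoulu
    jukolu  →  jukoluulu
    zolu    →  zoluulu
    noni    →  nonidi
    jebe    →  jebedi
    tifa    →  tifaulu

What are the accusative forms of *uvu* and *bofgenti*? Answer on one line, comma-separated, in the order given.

The pattern is front/back vowel harmony: -di when the last vowel of the stem is a front vowel (*noni*, *jebe*); -ulu when the last vowel of the stem is a back vowel (*nulfuo*, *jukolu*, *zolu*, *tifa*).
The last vowel of *uvu* is /u/, which is a back vowel, so the suffix is -ulu, giving *uvuulu*.
*bofgenti*: last vowel = /i/, a front vowel → -di → *bofgentidi*.

uvuulu, bofgentidi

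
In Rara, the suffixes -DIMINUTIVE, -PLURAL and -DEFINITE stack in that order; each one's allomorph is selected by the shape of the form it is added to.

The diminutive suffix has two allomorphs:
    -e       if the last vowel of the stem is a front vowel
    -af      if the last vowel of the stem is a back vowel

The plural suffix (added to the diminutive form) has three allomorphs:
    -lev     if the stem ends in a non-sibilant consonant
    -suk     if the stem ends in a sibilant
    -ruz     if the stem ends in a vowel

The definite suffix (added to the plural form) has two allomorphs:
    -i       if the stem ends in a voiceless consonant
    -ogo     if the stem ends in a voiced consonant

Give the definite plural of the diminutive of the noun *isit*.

*isit* — last vowel /i/ (a front vowel) → -e → *isite*.
The final sound of the diminutive form *isite* is /e/, which is a vowel, so the plural suffix is -ruz, giving *isiteruz*.
Since the final consonant of the plural form *isiteruz* is /z/ (voiced), it takes -ogo, giving *isiteruzogo*.

isiteruzogo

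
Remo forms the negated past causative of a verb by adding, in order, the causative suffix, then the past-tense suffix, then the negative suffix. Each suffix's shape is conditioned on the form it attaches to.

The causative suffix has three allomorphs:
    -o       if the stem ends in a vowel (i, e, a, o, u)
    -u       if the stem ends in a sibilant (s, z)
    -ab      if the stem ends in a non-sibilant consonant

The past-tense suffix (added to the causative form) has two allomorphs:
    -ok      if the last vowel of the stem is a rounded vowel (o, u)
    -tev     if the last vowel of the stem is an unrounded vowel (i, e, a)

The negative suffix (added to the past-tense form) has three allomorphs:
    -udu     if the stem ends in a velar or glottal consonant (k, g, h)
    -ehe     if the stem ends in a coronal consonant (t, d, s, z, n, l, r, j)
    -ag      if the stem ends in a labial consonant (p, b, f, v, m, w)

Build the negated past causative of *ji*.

jiookudu

*ji* — final sound /i/ (a vowel) → -o → *jio*.
The causative form *jio*: last vowel = /o/, a rounded vowel → -ok → *jiook*.
Since the final consonant of the past-tense form *jiook* is /k/ (velar/glottal), it takes -udu, giving *jiookudu*.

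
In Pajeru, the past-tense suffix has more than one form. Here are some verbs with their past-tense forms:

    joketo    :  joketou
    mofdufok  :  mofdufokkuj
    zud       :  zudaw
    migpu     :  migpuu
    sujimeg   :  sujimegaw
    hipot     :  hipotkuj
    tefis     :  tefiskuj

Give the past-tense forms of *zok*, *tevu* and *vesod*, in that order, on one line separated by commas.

Looking at the final sound of each stem: -kuj when the stem ends in a voiceless consonant (*mofdufok*, *hipot*, *tefis*); -aw when the stem ends in a voiced consonant (*zud*, *sujimeg*); -u when the stem ends in a vowel (*joketo*, *migpu*).
*zok* — final sound /k/ (a voiceless consonant) → -kuj → *zokkuj*.
The final sound of *tevu* is /u/, which is a vowel, so the suffix is -u, giving *tevuu*.
*vesod* — final sound /d/ (a voiced consonant) → -aw → *vesodaw*.

zokkuj, tevuu, vesodaw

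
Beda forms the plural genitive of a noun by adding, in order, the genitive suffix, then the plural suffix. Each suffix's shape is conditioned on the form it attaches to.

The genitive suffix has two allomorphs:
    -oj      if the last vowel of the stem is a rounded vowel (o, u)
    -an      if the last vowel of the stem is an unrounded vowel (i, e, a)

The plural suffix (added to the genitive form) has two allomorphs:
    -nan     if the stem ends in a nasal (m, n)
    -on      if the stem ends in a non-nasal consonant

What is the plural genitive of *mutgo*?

*mutgo* — last vowel /o/ (a rounded vowel) → -oj → *mutgooj*.
The final consonant of the genitive form *mutgooj* is /j/, which is non-nasal, so the plural suffix is -on, giving *mutgoojon*.

mutgoojon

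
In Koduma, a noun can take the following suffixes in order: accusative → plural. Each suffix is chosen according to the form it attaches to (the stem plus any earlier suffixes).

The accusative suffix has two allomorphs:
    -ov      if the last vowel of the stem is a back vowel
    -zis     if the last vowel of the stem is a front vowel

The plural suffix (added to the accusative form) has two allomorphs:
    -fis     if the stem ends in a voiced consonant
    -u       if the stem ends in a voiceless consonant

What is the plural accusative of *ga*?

Since the last vowel of *ga* is /a/ (a back vowel), it takes -ov, giving *gaov*.
The accusative form *gaov*: final consonant = /v/, voiced → -fis → *gaovfis*.

gaovfis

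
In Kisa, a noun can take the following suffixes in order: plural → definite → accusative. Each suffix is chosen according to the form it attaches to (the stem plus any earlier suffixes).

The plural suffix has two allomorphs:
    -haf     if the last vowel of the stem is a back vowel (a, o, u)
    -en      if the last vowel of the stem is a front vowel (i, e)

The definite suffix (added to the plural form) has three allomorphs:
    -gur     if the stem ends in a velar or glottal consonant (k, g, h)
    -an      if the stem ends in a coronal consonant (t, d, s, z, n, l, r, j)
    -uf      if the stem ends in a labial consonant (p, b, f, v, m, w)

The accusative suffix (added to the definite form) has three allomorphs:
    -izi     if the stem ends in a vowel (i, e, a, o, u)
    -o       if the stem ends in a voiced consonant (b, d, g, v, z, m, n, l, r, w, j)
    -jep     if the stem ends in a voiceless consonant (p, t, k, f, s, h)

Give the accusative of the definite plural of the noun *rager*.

*rager*: last vowel = /e/, a front vowel → -en → *rageren*.
The plural form *rageren*: final consonant = /n/, coronal → -an → *ragerenan*.
The definite form *ragerenan* — final sound /n/ (a voiced consonant) → -o → *ragerenano*.

ragerenano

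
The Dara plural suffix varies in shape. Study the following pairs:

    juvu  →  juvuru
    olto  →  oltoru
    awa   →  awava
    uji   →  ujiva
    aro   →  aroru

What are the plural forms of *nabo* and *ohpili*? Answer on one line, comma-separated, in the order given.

naboru, ohpiliva

Looking at the last vowel of each stem: -ru when the last vowel of the stem is a rounded vowel (*juvu*, *olto*, *aro*); -va when the last vowel of the stem is an unrounded vowel (*awa*, *uji*).
The last vowel of *nabo* is /o/, which is a rounded vowel, so the suffix is -ru, giving *naboru*.
*ohpili*: last vowel = /i/, an unrounded vowel → -va → *ohpiliva*.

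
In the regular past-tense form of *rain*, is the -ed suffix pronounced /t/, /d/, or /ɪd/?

The stem *rain* ends in a voiced sound other than /d/.
The -ed suffix is realized as /ɪd/ after /t, d/; as /t/ after other voiceless consonants; and as /d/ after other voiced sounds.
So -ed on *rain* is pronounced /d/.

/d/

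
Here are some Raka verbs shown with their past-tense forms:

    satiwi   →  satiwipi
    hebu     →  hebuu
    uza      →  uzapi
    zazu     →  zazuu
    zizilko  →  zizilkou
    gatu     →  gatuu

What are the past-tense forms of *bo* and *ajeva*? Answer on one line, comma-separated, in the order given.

The suffix is conditioned by the last vowel: -u when the last vowel of the stem is a rounded vowel (*hebu*, *zazu*, *zizilko*, *gatu*); -pi when the last vowel of the stem is an unrounded vowel (*satiwi*, *uza*).
Since the last vowel of *bo* is /o/ (a rounded vowel), it takes -u, giving *bou*.
*ajeva* — last vowel /a/ (an unrounded vowel) → -pi → *ajevapi*.

bou, ajevapi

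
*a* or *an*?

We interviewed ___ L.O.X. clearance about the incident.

an

The indefinite article is chosen by the initial *sound* of the following word, not its spelling.
The initialism *L.O.X.* is read letter by letter; the first letter, L, is pronounced /ɛl/, which begins with a vowel sound.
So the article is *an*: We interviewed an L.O.X. clearance about the incident.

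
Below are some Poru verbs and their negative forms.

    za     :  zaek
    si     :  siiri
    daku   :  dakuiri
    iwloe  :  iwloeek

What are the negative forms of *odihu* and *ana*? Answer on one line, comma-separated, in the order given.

odihuiri, anaek

The alternation tracks the last vowel of the stem — -iri when the last vowel of the stem is a high vowel (*si*, *daku*); -ek when the last vowel of the stem is a non-high vowel (*za*, *iwloe*).
Since the last vowel of *odihu* is /u/ (a high vowel), it takes -iri, giving *odihuiri*.
The last vowel of *ana* is /a/, which is a non-high vowel, so the suffix is -ek, giving *anaek*.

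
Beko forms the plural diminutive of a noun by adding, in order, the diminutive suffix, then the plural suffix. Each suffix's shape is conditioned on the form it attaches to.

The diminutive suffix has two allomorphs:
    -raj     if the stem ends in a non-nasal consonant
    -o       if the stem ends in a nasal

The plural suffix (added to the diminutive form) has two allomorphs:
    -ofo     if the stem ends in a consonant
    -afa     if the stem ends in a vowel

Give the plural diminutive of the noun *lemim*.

lemimoafa

*lemim* — final consonant /m/ (a nasal) → -o → *lemimo*.
Since the final sound of the diminutive form *lemimo* is /o/ (a vowel), it takes -afa, giving *lemimoafa*.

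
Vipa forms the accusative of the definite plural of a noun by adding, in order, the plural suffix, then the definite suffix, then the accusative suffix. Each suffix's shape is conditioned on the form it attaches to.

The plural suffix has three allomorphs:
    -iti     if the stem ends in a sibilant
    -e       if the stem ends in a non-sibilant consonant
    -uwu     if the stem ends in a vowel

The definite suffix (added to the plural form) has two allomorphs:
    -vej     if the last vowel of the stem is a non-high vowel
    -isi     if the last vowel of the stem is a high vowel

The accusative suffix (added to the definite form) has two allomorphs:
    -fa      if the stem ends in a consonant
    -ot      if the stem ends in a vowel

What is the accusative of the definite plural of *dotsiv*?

dotsivevejfa

Since the final sound of *dotsiv* is /v/ (a non-sibilant consonant), it takes -e, giving *dotsive*.
The plural form *dotsive* — last vowel /e/ (a non-high vowel) → -vej → *dotsivevej*.
The definite form *dotsivevej*: final sound = /j/, a consonant → -fa → *dotsivevejfa*.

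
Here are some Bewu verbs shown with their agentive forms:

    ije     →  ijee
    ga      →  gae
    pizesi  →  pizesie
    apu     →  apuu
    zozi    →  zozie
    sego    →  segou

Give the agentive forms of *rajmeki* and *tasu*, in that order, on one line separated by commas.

rajmekie, tasuu

The alternation tracks the last vowel of the stem — -u when the last vowel of the stem is a rounded vowel (*apu*, *sego*); -e when the last vowel of the stem is an unrounded vowel (*ije*, *ga*, *pizesi*, *zozi*).
*rajmeki* — last vowel /i/ (an unrounded vowel) → -e → *rajmekie*.
*tasu*: last vowel = /u/, a rounded vowel → -u → *tasuu*.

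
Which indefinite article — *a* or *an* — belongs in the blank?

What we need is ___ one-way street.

The indefinite article is chosen by the initial *sound* of the following word, not its spelling.
*one-way* begins with the sound /wʌ/ (*one* pronounced /wʌn/) — a consonant sound.
So the article is *a*: What we need is a one-way street.

a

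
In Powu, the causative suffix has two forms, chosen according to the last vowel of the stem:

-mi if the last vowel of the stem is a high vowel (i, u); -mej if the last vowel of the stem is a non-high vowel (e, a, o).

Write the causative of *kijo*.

kijomej

*kijo* — last vowel /o/ (a non-high vowel) → -mej → *kijomej*.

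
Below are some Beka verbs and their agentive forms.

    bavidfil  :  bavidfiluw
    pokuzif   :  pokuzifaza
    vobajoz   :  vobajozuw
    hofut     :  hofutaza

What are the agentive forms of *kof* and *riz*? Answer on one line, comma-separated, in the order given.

kofaza, rizuw

The suffix is conditioned by the final consonant: -aza when the stem ends in a voiceless consonant (*pokuzif*, *hofut*); -uw when the stem ends in a voiced consonant (*bavidfil*, *vobajoz*).
*kof* — final consonant /f/ (voiceless) → -aza → *kofaza*.
*riz* — final consonant /z/ (voiced) → -uw → *rizuw*.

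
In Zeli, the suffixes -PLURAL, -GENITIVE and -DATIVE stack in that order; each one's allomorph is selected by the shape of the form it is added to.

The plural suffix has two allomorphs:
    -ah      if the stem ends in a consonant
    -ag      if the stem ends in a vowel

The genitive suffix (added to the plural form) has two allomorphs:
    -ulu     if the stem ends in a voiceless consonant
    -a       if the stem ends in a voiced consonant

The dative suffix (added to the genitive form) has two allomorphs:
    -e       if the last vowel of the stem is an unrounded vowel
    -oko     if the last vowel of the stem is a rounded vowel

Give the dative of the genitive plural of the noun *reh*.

The final sound of *reh* is /h/, which is a consonant, so the plural suffix is -ah, giving *rehah*.
The plural form *rehah*: final consonant = /h/, voiceless → -ulu → *rehahulu*.
The genitive form *rehahulu*: last vowel = /u/, a rounded vowel → -oko → *rehahuluoko*.

rehahuluoko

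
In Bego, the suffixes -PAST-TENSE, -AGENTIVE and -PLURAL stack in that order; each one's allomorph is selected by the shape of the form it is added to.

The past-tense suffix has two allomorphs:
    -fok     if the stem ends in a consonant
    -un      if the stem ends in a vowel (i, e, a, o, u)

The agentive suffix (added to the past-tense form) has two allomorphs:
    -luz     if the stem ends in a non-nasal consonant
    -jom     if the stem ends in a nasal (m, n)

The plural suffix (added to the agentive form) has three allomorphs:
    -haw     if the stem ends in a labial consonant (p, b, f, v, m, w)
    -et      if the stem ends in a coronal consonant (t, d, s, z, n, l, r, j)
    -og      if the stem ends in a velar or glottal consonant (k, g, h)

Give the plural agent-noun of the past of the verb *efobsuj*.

efobsujfokluzet

*efobsuj*: final sound = /j/, a consonant → -fok → *efobsujfok*.
The final consonant of the past-tense form *efobsujfok* is /k/, which is non-nasal, so the agentive suffix is -luz, giving *efobsujfokluz*.
Since the final consonant of the agentive form *efobsujfokluz* is /z/ (coronal), it takes -et, giving *efobsujfokluzet*.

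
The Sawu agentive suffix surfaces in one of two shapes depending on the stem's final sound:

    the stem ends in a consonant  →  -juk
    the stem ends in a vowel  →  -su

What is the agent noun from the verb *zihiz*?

zihizjuk

*zihiz* — final sound /z/ (a consonant) → -juk → *zihizjuk*.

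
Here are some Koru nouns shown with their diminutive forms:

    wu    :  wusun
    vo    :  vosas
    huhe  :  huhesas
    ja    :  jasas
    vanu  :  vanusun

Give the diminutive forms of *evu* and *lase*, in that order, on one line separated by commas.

The alternation tracks the last vowel of the stem — -sun when the last vowel of the stem is a high vowel (*wu*, *vanu*); -sas when the last vowel of the stem is a non-high vowel (*vo*, *huhe*, *ja*).
*evu* — last vowel /u/ (a high vowel) → -sun → *evusun*.
The last vowel of *lase* is /e/, which is a non-high vowel, so the suffix is -sas, giving *lasesas*.

evusun, lasesas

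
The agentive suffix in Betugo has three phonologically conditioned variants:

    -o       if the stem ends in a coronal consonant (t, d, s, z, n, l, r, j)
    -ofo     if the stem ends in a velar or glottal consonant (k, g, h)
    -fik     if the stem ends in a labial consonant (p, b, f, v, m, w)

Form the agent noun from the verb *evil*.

evilo

*evil*: final consonant = /l/, coronal → -o → *evilo*.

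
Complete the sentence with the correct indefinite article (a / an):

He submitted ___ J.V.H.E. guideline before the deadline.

a

The indefinite article is chosen by the initial *sound* of the following word, not its spelling.
The initialism *J.V.H.E.* is read letter by letter; the first letter, J, is pronounced /dʒeɪ/, which begins with a consonant sound.
So the article is *a*: He submitted a J.V.H.E. guideline before the deadline.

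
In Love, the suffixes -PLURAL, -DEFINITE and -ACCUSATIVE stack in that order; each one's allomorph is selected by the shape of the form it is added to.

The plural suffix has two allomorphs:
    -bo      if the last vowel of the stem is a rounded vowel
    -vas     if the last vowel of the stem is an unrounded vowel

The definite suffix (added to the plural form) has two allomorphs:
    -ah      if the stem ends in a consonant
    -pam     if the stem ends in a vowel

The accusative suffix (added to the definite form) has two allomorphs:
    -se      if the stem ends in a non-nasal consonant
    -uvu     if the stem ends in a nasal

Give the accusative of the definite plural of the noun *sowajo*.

sowajobopamuvu

The last vowel of *sowajo* is /o/, which is a rounded vowel, so the plural suffix is -bo, giving *sowajobo*.
Since the final sound of the plural form *sowajobo* is /o/ (a vowel), it takes -pam, giving *sowajobopam*.
The definite form *sowajobopam*: final consonant = /m/, a nasal → -uvu → *sowajobopamuvu*.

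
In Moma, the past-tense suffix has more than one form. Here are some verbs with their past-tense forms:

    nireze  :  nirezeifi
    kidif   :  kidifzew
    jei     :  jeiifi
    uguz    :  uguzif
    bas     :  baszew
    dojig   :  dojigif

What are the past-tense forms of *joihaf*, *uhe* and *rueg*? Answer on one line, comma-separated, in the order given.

joihafzew, uheifi, ruegif

The alternation tracks the final sound of the stem — -zew when the stem ends in a voiceless consonant (*kidif*, *bas*); -if when the stem ends in a voiced consonant (*uguz*, *dojig*); -ifi when the stem ends in a vowel (*nireze*, *jei*).
Since the final sound of *joihaf* is /f/ (a voiceless consonant), it takes -zew, giving *joihafzew*.
Since the final sound of *uhe* is /e/ (a vowel), it takes -ifi, giving *uheifi*.
*rueg* — final sound /g/ (a voiced consonant) → -if → *ruegif*.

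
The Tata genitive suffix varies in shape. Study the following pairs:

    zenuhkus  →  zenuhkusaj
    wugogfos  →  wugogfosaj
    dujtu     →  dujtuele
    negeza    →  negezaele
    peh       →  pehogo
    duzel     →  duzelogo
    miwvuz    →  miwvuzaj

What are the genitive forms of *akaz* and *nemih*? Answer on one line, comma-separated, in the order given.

akazaj, nemihogo

The suffix is conditioned by the final sound: -aj when the stem ends in a sibilant (*zenuhkus*, *wugogfos*, *miwvuz*); -ogo when the stem ends in a non-sibilant consonant (*peh*, *duzel*); -ele when the stem ends in a vowel (*dujtu*, *negeza*).
Since the final sound of *akaz* is /z/ (a sibilant), it takes -aj, giving *akazaj*.
The final sound of *nemih* is /h/, which is a non-sibilant consonant, so the suffix is -ogo, giving *nemihogo*.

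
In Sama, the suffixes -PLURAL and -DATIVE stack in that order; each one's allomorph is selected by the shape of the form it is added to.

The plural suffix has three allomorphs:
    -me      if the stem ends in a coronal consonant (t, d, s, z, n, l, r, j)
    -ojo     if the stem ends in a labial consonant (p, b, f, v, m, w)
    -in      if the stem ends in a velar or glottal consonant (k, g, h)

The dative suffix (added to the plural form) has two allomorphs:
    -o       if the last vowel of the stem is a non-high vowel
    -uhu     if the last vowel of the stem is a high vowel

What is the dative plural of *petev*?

petevojoo

Since the final consonant of *petev* is /v/ (labial), it takes -ojo, giving *petevojo*.
The plural form *petevojo* — last vowel /o/ (a non-high vowel) → -o → *petevojoo*.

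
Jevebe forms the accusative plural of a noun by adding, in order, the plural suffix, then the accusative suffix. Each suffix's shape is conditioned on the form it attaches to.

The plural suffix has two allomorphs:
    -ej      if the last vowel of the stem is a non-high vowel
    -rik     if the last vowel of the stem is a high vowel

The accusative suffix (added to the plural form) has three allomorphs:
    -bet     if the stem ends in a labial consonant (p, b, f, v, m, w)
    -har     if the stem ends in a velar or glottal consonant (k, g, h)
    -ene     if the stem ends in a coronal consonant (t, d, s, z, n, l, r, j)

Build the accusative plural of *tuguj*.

tugujrikhar

*tuguj*: last vowel = /u/, a high vowel → -rik → *tugujrik*.
Since the final consonant of the plural form *tugujrik* is /k/ (velar/glottal), it takes -har, giving *tugujrikhar*.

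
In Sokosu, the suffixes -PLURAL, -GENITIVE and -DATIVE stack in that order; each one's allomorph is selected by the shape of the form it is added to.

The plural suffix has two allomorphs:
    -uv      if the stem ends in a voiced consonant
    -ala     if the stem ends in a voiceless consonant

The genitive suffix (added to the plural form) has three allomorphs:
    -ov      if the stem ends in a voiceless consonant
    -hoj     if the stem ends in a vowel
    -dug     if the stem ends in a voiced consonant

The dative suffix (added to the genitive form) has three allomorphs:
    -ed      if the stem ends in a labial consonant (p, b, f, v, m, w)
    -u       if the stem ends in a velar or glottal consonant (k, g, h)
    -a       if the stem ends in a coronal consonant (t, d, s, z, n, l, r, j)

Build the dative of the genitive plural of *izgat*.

*izgat* — final consonant /t/ (voiceless) → -ala → *izgatala*.
The plural form *izgatala*: final sound = /a/, a vowel → -hoj → *izgatalahoj*.
Since the final consonant of the genitive form *izgatalahoj* is /j/ (coronal), it takes -a, giving *izgatalahoja*.

izgatalahoja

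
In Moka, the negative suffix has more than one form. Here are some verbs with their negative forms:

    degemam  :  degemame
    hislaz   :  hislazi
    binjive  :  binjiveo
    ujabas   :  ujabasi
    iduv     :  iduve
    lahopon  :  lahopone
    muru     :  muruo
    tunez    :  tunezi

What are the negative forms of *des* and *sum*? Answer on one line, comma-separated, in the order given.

The suffix is conditioned by the final sound: -i when the stem ends in a sibilant (*hislaz*, *ujabas*, *tunez*); -e when the stem ends in a non-sibilant consonant (*degemam*, *iduv*, *lahopon*); -o when the stem ends in a vowel (*binjive*, *muru*).
Since the final sound of *des* is /s/ (a sibilant), it takes -i, giving *desi*.
Since the final sound of *sum* is /m/ (a non-sibilant consonant), it takes -e, giving *sume*.

desi, sume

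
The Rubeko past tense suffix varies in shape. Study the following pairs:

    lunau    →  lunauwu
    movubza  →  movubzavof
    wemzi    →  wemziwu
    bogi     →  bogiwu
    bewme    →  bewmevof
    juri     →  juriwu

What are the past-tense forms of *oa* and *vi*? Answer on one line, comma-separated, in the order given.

The suffix is conditioned by the last vowel: -wu when the last vowel of the stem is a high vowel (*lunau*, *wemzi*, *bogi*, *juri*); -vof when the last vowel of the stem is a non-high vowel (*movubza*, *bewme*).
*oa* — last vowel /a/ (a non-high vowel) → -vof → *oavof*.
The last vowel of *vi* is /i/, which is a high vowel, so the suffix is -wu, giving *viwu*.

oavof, viwu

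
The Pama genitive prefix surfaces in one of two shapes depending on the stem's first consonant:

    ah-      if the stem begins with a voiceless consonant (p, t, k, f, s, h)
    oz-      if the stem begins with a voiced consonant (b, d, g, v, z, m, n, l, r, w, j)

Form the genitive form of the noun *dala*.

ozdala

The first consonant of *dala* is /d/, which is voiced, so the prefix is oz-, giving *ozdala*.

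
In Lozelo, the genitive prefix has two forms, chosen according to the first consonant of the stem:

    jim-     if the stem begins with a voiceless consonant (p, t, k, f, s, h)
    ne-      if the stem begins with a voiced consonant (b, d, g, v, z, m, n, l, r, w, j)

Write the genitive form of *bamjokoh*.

nebamjokoh

Since the first consonant of *bamjokoh* is /b/ (voiced), it takes ne-, giving *nebamjokoh*.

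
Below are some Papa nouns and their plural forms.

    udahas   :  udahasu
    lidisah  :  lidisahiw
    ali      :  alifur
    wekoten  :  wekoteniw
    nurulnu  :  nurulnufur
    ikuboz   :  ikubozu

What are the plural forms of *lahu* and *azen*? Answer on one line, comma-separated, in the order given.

Looking at the final sound of each stem: -u when the stem ends in a sibilant (*udahas*, *ikuboz*); -iw when the stem ends in a non-sibilant consonant (*lidisah*, *wekoten*); -fur when the stem ends in a vowel (*ali*, *nurulnu*).
The final sound of *lahu* is /u/, which is a vowel, so the suffix is -fur, giving *lahufur*.
*azen* — final sound /n/ (a non-sibilant consonant) → -iw → *azeniw*.

lahufur, azeniw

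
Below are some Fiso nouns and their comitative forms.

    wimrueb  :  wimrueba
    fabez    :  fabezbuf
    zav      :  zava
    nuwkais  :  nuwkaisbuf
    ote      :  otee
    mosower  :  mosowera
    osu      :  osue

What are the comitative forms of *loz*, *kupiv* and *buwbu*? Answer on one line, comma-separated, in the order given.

lozbuf, kupiva, buwbue

The suffix is conditioned by the final sound: -buf when the stem ends in a sibilant (*fabez*, *nuwkais*); -a when the stem ends in a non-sibilant consonant (*wimrueb*, *zav*, *mosower*); -e when the stem ends in a vowel (*ote*, *osu*).
The final sound of *loz* is /z/, which is a sibilant, so the suffix is -buf, giving *lozbuf*.
*kupiv*: final sound = /v/, a non-sibilant consonant → -a → *kupiva*.
The final sound of *buwbu* is /u/, which is a vowel, so the suffix is -e, giving *buwbue*.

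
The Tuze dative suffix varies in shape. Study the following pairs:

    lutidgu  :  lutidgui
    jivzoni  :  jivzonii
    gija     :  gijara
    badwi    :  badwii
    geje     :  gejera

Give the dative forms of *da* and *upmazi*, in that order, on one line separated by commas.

The alternation tracks the last vowel of the stem — -i when the last vowel of the stem is a high vowel (*lutidgu*, *jivzoni*, *badwi*); -ra when the last vowel of the stem is a non-high vowel (*gija*, *geje*).
Since the last vowel of *da* is /a/ (a non-high vowel), it takes -ra, giving *dara*.
*upmazi* — last vowel /i/ (a high vowel) → -i → *upmazii*.

dara, upmazii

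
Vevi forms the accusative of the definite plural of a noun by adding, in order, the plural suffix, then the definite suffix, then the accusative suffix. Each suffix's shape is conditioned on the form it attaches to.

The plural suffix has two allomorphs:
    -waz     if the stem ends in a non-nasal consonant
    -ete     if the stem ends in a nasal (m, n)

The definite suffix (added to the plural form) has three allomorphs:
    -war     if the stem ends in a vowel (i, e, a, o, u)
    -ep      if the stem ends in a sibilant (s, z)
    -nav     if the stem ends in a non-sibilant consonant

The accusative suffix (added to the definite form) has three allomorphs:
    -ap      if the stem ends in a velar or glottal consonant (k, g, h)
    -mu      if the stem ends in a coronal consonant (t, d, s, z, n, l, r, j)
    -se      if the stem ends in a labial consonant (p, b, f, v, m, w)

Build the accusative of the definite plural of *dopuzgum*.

dopuzgumetewarmu

*dopuzgum*: final consonant = /m/, a nasal → -ete → *dopuzgumete*.
The plural form *dopuzgumete*: final sound = /e/, a vowel → -war → *dopuzgumetewar*.
The final consonant of the definite form *dopuzgumetewar* is /r/, which is coronal, so the accusative suffix is -mu, giving *dopuzgumetewarmu*.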